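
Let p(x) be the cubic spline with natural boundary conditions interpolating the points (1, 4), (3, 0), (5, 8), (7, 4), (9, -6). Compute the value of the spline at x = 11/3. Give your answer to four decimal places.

Write σ_i for p''(x_i). With h_i = 2, 2, 2, 2 and divided differences Δ_i = -2, 4, -2, -5, the continuity of p' gives the tridiagonal system
  2·σ_0 + 8·σ_1 + 2·σ_2 = 6(Δ_1 - Δ_0) = 36
  2·σ_1 + 8·σ_2 + 2·σ_3 = 6(Δ_2 - Δ_1) = -36
  2·σ_2 + 8·σ_3 + 2·σ_4 = 6(Δ_3 - Δ_2) = -18
Natural end conditions: σ_0 = σ_4 = 0.
Solving the tridiagonal system: σ_0 = 0, σ_1 = 333/56, σ_2 = -81/14, σ_3 = -45/56, σ_4 = 0.
On [3, 5], p(x) = 0 + 55/28·(x - 3) + 333/112·(x - 3)² - 219/224·(x - 3)³.
With (x - 3) = 2/3: p(11/3) = 295/126.

2.3413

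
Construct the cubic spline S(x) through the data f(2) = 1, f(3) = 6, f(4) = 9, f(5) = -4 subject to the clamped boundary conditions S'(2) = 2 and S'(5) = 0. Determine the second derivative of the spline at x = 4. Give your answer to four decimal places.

-40.1333

Let M_i = S''(x_i). Step sizes h_i = 1, 1, 1; slopes of the chords Δ_i = (y_(i+1) - y_i)/h_i = 5, 3, -13.
  1·M_0 + 4·M_1 + 1·M_2 = 6(Δ_1 - Δ_0) = -12
  1·M_1 + 4·M_2 + 1·M_3 = 6(Δ_2 - Δ_1) = -96
Clamped end conditions give two more equations: 2h_0·M_0 + h_0·M_1 = 6(Δ_0 - S'(2)) = 18 and h_2·M_2 + 2h_2·M_3 = 6(S'(5) - Δ_2) = 78.
Forward elimination and back-substitution give M_0 = 94/15, M_1 = 82/15, M_2 = -602/15, M_3 = 886/15.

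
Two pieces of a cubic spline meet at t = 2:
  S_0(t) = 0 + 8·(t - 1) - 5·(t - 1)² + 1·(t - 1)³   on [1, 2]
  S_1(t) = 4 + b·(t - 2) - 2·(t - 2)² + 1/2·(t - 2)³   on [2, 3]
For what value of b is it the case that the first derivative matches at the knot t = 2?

1

S_0'(t) = 8 - 10·(t - 1) + 3·(t - 1)², so S_0'(2) = 1. On the right, S_1'(2) = b, so b = 1.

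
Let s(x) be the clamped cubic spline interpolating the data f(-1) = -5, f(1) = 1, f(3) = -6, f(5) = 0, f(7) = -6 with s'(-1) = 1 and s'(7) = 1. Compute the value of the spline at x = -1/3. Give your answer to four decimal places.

-3.0622

Let m_i = s''(x_i). Step sizes h_i = 2, 2, 2, 2; slopes of the chords Δ_i = (y_(i+1) - y_i)/h_i = 3, -7/2, 3, -3.
  2·m_0 + 8·m_1 + 2·m_2 = 6(Δ_1 - Δ_0) = -39
  2·m_1 + 8·m_2 + 2·m_3 = 6(Δ_2 - Δ_1) = 39
  2·m_2 + 8·m_3 + 2·m_4 = 6(Δ_3 - Δ_2) = -36
Clamped end conditions give two more equations: 2h_0·m_0 + h_0·m_1 = 6(Δ_0 - s'(-1)) = 12 and h_3·m_3 + 2h_3·m_4 = 6(s'(7) - Δ_3) = 24.
Solving the tridiagonal system: m_0 = 849/112, m_1 = -513/56, m_2 = 153/16, m_3 = -537/56, m_4 = 1209/112.
On [-1, 1], s(x) = -5 + 1·(x + 1) + 849/224·(x + 1)² - 625/448·(x + 1)³.
With (x + 1) = 2/3: s(-1/3) = -2315/756.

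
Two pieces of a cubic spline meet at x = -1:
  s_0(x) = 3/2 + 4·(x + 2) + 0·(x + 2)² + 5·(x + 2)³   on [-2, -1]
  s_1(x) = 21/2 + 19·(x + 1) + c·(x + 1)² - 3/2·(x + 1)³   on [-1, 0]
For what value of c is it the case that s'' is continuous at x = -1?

s_0''(x) = 0 + 30·(x + 2), so s_0''(-1) = 30. On the right, s_1''(-1) = 2c, so c = 15.

15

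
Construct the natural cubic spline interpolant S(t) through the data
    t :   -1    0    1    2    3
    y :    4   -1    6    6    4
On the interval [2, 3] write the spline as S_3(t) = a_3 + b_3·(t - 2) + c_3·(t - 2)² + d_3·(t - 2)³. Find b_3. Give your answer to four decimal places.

Put M_i = S'' at the i-th knot. Here h = (1, 1, 1, 1) and Δ = (-5, 7, 0, -2), so the interior equations h_(i-1)·M_(i-1) + 2(h_(i-1)+h_i)·M_i + h_i·M_(i+1) = 6(Δ_i − Δ_(i-1)) read
  1·M_0 + 4·M_1 + 1·M_2 = 6(Δ_1 - Δ_0) = 72
  1·M_1 + 4·M_2 + 1·M_3 = 6(Δ_2 - Δ_1) = -42
  1·M_2 + 4·M_3 + 1·M_4 = 6(Δ_3 - Δ_2) = -12
Natural end conditions: M_0 = M_4 = 0.
Forward elimination and back-substitution give M_0 = 0, M_1 = 309/14, M_2 = -114/7, M_3 = 15/14, M_4 = 0.
On [2, 3], with S_3(t) = a_3 + b_3·(t - 2) + c_3·(t - 2)² + d_3·(t - 2)³: c_3 = M_3/2 = 15/28, d_3 = (M_4 - M_3)/(6h_3) = -5/28, b_3 = Δ_3 - h_3(2M_3 + M_4)/6 = -33/14.

-2.3571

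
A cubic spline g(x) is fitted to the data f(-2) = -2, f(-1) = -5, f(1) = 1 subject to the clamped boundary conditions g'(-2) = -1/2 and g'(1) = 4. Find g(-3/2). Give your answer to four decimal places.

-3.3125

Let σ_i = g''(x_i). Step sizes h_i = 1, 2; slopes of the chords Δ_i = (y_(i+1) - y_i)/h_i = -3, 3.
  1·σ_0 + 6·σ_1 + 2·σ_2 = 6(Δ_1 - Δ_0) = 36
Clamped end conditions give two more equations: 2h_0·σ_0 + h_0·σ_1 = 6(Δ_0 - g'(-2)) = -15 and h_1·σ_1 + 2h_1·σ_2 = 6(g'(1) - Δ_1) = 6.
Forward elimination and back-substitution give σ_0 = -12, σ_1 = 9, σ_2 = -3.
On [-2, -1], g(x) = -2 - 1/2·(x + 2) - 6·(x + 2)² + 7/2·(x + 2)³.
With (x + 2) = 1/2: g(-3/2) = -53/16.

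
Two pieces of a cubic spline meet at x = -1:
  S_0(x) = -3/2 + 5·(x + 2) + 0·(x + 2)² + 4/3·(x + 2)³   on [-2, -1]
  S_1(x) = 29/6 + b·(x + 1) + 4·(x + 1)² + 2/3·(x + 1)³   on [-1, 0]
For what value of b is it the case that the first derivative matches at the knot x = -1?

S_0'(x) = 5 + 0·(x + 2) + 4·(x + 2)², so S_0'(-1) = 9. On the right, S_1'(-1) = b, so b = 9.

9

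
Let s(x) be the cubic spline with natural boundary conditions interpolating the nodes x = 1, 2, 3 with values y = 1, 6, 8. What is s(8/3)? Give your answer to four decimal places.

7.5556

Write M_i for s''(x_i). With h_i = 1, 1 and divided differences Δ_i = 5, 2, the continuity of s' gives the tridiagonal system
  1·M_0 + 4·M_1 + 1·M_2 = 6(Δ_1 - Δ_0) = -18
Natural end conditions: M_0 = M_2 = 0.
Solving: M_0 = 0, M_1 = -9/2, M_2 = 0.
On [2, 3], s(x) = 6 + 7/2·(x - 2) - 9/4·(x - 2)² + 3/4·(x - 2)³.
With (x - 2) = 2/3: s(8/3) = 68/9.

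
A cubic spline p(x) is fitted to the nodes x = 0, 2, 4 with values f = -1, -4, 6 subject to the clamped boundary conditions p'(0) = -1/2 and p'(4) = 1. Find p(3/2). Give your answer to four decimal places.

-4.2813

With M_i denoting the second derivative at x_i, h_i = 2, 2, and Δ_i = (y_(i+1) − y_i)/h_i = -3/2, 5:
  2·M_0 + 8·M_1 + 2·M_2 = 6(Δ_1 - Δ_0) = 39
Clamped end conditions give two more equations: 2h_0·M_0 + h_0·M_1 = 6(Δ_0 - p'(0)) = -6 and h_1·M_1 + 2h_1·M_2 = 6(p'(4) - Δ_1) = -24.
Solving the tridiagonal system: M_0 = -6, M_1 = 9, M_2 = -21/2.
On [0, 2], p(x) = -1 - 1/2·x - 3·x² + 5/4·x³.
With x = 3/2: p(3/2) = -137/32.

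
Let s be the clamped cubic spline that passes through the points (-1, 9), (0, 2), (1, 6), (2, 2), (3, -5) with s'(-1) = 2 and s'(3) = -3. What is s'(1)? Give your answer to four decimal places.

Put M_i = s'' at the i-th knot. Here h = (1, 1, 1, 1) and Δ = (-7, 4, -4, -7), so the interior equations h_(i-1)·M_(i-1) + 2(h_(i-1)+h_i)·M_i + h_i·M_(i+1) = 6(Δ_i − Δ_(i-1)) read
  1·M_0 + 4·M_1 + 1·M_2 = 6(Δ_1 - Δ_0) = 66
  1·M_1 + 4·M_2 + 1·M_3 = 6(Δ_2 - Δ_1) = -48
  1·M_2 + 4·M_3 + 1·M_4 = 6(Δ_3 - Δ_2) = -18
Clamped end conditions give two more equations: 2h_0·M_0 + h_0·M_1 = 6(Δ_0 - s'(-1)) = -54 and h_3·M_3 + 2h_3·M_4 = 6(s'(3) - Δ_3) = 24.
Solving the tridiagonal system: M_0 = -1205/28, M_1 = 449/14, M_2 = -77/4, M_3 = -43/14, M_4 = 379/28.
On [1, 2], s'(x) = b_2 + 2c_2·(x - 1) + 3d_2·(x - 1)² with b_2 = Δ_2 - h_2(2M_2 + M_3)/6 = 41/14, c_2 = M_2/2 = -77/8, d_2 = (M_3 - M_2)/(6h_2) = 151/56. So s'(1) = 41/14.

2.9286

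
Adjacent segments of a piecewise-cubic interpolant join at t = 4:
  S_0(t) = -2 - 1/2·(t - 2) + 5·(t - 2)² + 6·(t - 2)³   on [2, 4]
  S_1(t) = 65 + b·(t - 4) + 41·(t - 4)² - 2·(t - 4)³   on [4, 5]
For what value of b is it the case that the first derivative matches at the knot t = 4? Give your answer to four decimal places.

S_0'(t) = -1/2 + 10·(t - 2) + 18·(t - 2)², so S_0'(4) = 183/2. On the right, S_1'(4) = b, so b = 183/2.

91.5000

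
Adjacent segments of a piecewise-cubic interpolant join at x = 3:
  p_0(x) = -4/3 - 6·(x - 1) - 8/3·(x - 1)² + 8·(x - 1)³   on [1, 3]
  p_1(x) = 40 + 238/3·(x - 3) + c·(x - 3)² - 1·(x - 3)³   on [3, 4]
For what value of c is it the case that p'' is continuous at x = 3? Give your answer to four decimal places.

45.3333

p_0''(x) = -16/3 + 48·(x - 1), so p_0''(3) = 272/3. On the right, p_1''(3) = 2c, so c = 136/3.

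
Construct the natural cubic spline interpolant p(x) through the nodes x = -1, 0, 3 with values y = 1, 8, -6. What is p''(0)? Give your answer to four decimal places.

-8.7500

Let M_i = p''(x_i). Step sizes h_i = 1, 3; slopes of the chords Δ_i = (y_(i+1) - y_i)/h_i = 7, -14/3.
  1·M_0 + 8·M_1 + 3·M_2 = 6(Δ_1 - Δ_0) = -70
Natural end conditions: M_0 = M_2 = 0.
Solving: M_0 = 0, M_1 = -35/4, M_2 = 0.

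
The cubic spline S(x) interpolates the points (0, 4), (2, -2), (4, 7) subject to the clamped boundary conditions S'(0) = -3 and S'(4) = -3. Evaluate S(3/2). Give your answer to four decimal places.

Let M_i = S''(x_i). Step sizes h_i = 2, 2; slopes of the chords Δ_i = (y_(i+1) - y_i)/h_i = -3, 9/2.
  2·M_0 + 8·M_1 + 2·M_2 = 6(Δ_1 - Δ_0) = 45
Clamped end conditions give two more equations: 2h_0·M_0 + h_0·M_1 = 6(Δ_0 - S'(0)) = 0 and h_1·M_1 + 2h_1·M_2 = 6(S'(4) - Δ_1) = -45.
Hence M_0 = -45/8, M_1 = 45/4, M_2 = -135/8.
On [0, 2], S(x) = 4 - 3·x - 45/16·x² + 45/32·x³.
With x = 3/2: S(3/2) = -533/256.

-2.0820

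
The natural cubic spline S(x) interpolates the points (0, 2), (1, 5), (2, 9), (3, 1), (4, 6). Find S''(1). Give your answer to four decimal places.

8.1429

Write M_i for S''(x_i). With h_i = 1, 1, 1, 1 and divided differences Δ_i = 3, 4, -8, 5, the continuity of S' gives the tridiagonal system
  1·M_0 + 4·M_1 + 1·M_2 = 6(Δ_1 - Δ_0) = 6
  1·M_1 + 4·M_2 + 1·M_3 = 6(Δ_2 - Δ_1) = -72
  1·M_2 + 4·M_3 + 1·M_4 = 6(Δ_3 - Δ_2) = 78
Natural end conditions: M_0 = M_4 = 0.
Forward elimination and back-substitution give M_0 = 0, M_1 = 57/7, M_2 = -186/7, M_3 = 183/7, M_4 = 0.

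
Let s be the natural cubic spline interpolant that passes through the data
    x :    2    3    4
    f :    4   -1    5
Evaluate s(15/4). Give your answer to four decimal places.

2.8555

With σ_i denoting the second derivative at x_i, h_i = 1, 1, and Δ_i = (y_(i+1) − y_i)/h_i = -5, 6:
  1·σ_0 + 4·σ_1 + 1·σ_2 = 6(Δ_1 - Δ_0) = 66
Natural end conditions: σ_0 = σ_2 = 0.
Solving the tridiagonal system: σ_0 = 0, σ_1 = 33/2, σ_2 = 0.
On [3, 4], s(x) = -1 + 1/2·(x - 3) + 33/4·(x - 3)² - 11/4·(x - 3)³.
With (x - 3) = 3/4: s(15/4) = 731/256.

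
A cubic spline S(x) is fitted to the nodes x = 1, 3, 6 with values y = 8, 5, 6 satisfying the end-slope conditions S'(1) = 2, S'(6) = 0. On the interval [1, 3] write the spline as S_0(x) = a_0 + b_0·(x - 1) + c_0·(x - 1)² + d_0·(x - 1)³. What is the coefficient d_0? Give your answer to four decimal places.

Let m_i = S''(x_i). Step sizes h_i = 2, 3; slopes of the chords Δ_i = (y_(i+1) - y_i)/h_i = -3/2, 1/3.
  2·m_0 + 10·m_1 + 3·m_2 = 6(Δ_1 - Δ_0) = 11
Clamped end conditions give two more equations: 2h_0·m_0 + h_0·m_1 = 6(Δ_0 - S'(1)) = -21 and h_1·m_1 + 2h_1·m_2 = 6(S'(6) - Δ_1) = -2.
Solving: m_0 = -27/4, m_1 = 3, m_2 = -11/6.
On [1, 3], with S_0(x) = a_0 + b_0·(x - 1) + c_0·(x - 1)² + d_0·(x - 1)³: c_0 = m_0/2 = -27/8, d_0 = (m_1 - m_0)/(6h_0) = 13/16, b_0 = Δ_0 - h_0(2m_0 + m_1)/6 = 2.

0.8125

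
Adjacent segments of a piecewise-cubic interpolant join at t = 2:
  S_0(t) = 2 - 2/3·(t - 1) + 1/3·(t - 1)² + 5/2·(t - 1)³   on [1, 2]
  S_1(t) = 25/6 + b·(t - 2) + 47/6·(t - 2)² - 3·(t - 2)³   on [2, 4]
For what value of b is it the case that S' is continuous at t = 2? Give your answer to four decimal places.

7.5000

S_0'(t) = -2/3 + 2/3·(t - 1) + 15/2·(t - 1)², so S_0'(2) = 15/2. On the right, S_1'(2) = b, so b = 15/2.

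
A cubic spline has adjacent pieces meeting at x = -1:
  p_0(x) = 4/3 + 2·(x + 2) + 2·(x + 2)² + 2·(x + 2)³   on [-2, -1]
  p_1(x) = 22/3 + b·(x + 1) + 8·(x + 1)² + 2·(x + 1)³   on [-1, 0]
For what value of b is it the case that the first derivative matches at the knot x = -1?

p_0'(x) = 2 + 4·(x + 2) + 6·(x + 2)², so p_0'(-1) = 12. On the right, p_1'(-1) = b, so b = 12.

12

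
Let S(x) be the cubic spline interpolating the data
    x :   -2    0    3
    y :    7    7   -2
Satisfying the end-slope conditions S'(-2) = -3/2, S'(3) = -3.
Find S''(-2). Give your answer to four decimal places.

Put m_i = S'' at the i-th knot. Here h = (2, 3) and Δ = (0, -3), so the interior equations h_(i-1)·m_(i-1) + 2(h_(i-1)+h_i)·m_i + h_i·m_(i+1) = 6(Δ_i − Δ_(i-1)) read
  2·m_0 + 10·m_1 + 3·m_2 = 6(Δ_1 - Δ_0) = -18
Clamped end conditions give two more equations: 2h_0·m_0 + h_0·m_1 = 6(Δ_0 - S'(-2)) = 9 and h_1·m_1 + 2h_1·m_2 = 6(S'(3) - Δ_1) = 0.
Solving the tridiagonal system: m_0 = 15/4, m_1 = -3, m_2 = 3/2.

3.7500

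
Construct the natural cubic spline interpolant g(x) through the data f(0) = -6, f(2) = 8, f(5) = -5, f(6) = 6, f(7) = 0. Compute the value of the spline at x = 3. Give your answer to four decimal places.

Write M_i for g''(x_i). With h_i = 2, 3, 1, 1 and divided differences Δ_i = 7, -13/3, 11, -6, the continuity of g' gives the tridiagonal system
  2·M_0 + 10·M_1 + 3·M_2 = 6(Δ_1 - Δ_0) = -68
  3·M_1 + 8·M_2 + 1·M_3 = 6(Δ_2 - Δ_1) = 92
  1·M_2 + 4·M_3 + 1·M_4 = 6(Δ_3 - Δ_2) = -102
Natural end conditions: M_0 = M_4 = 0.
Hence M_0 = 0, M_1 = -1759/137, M_2 = 2758/137, M_3 = -4183/137, M_4 = 0.
On [2, 5], g(x) = 8 - 641/411·(x - 2) - 1759/274·(x - 2)² + 4517/2466·(x - 2)³.
With (x - 2) = 1: g(3) = 2284/1233.

1.8524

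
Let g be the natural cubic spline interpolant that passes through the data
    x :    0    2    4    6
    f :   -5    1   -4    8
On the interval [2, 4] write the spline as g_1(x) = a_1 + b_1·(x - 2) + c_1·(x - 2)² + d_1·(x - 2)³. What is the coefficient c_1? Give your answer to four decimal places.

-3.0500

Write σ_i for g''(x_i). With h_i = 2, 2, 2 and divided differences Δ_i = 3, -5/2, 6, the continuity of g' gives the tridiagonal system
  2·σ_0 + 8·σ_1 + 2·σ_2 = 6(Δ_1 - Δ_0) = -33
  2·σ_1 + 8·σ_2 + 2·σ_3 = 6(Δ_2 - Δ_1) = 51
Natural end conditions: σ_0 = σ_3 = 0.
Solving the tridiagonal system: σ_0 = 0, σ_1 = -61/10, σ_2 = 79/10, σ_3 = 0.
On [2, 4], with g_1(x) = a_1 + b_1·(x - 2) + c_1·(x - 2)² + d_1·(x - 2)³: c_1 = σ_1/2 = -61/20, d_1 = (σ_2 - σ_1)/(6h_1) = 7/6, b_1 = Δ_1 - h_1(2σ_1 + σ_2)/6 = -16/15.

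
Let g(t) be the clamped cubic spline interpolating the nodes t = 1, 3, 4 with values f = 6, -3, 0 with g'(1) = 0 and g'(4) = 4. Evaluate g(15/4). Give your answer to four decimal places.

With M_i denoting the second derivative at x_i, h_i = 2, 1, and Δ_i = (y_(i+1) − y_i)/h_i = -9/2, 3:
  2·M_0 + 6·M_1 + 1·M_2 = 6(Δ_1 - Δ_0) = 45
Clamped end conditions give two more equations: 2h_0·M_0 + h_0·M_1 = 6(Δ_0 - g'(1)) = -27 and h_1·M_1 + 2h_1·M_2 = 6(g'(4) - Δ_1) = 6.
Solving: M_0 = -155/12, M_1 = 37/3, M_2 = -19/6.
On [3, 4], g(t) = -3 - 7/12·(t - 3) + 37/6·(t - 3)² - 31/12·(t - 3)³.
With (t - 3) = 3/4: g(15/4) = -271/256.

-1.0586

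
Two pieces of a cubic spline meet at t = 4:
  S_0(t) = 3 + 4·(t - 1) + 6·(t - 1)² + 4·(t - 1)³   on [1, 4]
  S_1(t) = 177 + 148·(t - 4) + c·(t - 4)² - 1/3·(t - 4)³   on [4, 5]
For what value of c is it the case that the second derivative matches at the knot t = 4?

S_0''(t) = 12 + 24·(t - 1), so S_0''(4) = 84. On the right, S_1''(4) = 2c, so c = 42.

42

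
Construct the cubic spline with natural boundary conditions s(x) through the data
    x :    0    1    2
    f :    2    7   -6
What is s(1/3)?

5

Put m_i = s'' at the i-th knot. Here h = (1, 1) and Δ = (5, -13), so the interior equations h_(i-1)·m_(i-1) + 2(h_(i-1)+h_i)·m_i + h_i·m_(i+1) = 6(Δ_i − Δ_(i-1)) read
  1·m_0 + 4·m_1 + 1·m_2 = 6(Δ_1 - Δ_0) = -108
Natural end conditions: m_0 = m_2 = 0.
Forward elimination and back-substitution give m_0 = 0, m_1 = -27, m_2 = 0.
On [0, 1], s(x) = 2 + 19/2·x + 0·x² - 9/2·x³.
With x = 1/3: s(1/3) = 5.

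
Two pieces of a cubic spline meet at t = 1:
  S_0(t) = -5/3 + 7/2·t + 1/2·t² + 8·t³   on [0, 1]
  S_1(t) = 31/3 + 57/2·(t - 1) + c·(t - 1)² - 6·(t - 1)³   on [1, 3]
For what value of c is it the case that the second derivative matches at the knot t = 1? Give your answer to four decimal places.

S_0''(t) = 1 + 48·t, so S_0''(1) = 49. On the right, S_1''(1) = 2c, so c = 49/2.

24.5000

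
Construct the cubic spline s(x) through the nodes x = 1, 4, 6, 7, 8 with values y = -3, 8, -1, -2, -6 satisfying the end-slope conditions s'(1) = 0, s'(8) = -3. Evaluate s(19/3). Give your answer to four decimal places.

-1.4104

Write σ_i for s''(x_i). With h_i = 3, 2, 1, 1 and divided differences Δ_i = 11/3, -9/2, -1, -4, the continuity of s' gives the tridiagonal system
  3·σ_0 + 10·σ_1 + 2·σ_2 = 6(Δ_1 - Δ_0) = -49
  2·σ_1 + 6·σ_2 + 1·σ_3 = 6(Δ_2 - Δ_1) = 21
  1·σ_2 + 4·σ_3 + 1·σ_4 = 6(Δ_3 - Δ_2) = -18
Clamped end conditions give two more equations: 2h_0·σ_0 + h_0·σ_1 = 6(Δ_0 - s'(1)) = 22 and h_3·σ_3 + 2h_3·σ_4 = 6(s'(8) - Δ_3) = 6.
Forward elimination and back-substitution give σ_0 = 2533/312, σ_1 = -463/52, σ_2 = 1631/208, σ_3 = -857/104, σ_4 = 1481/208.
On [6, 7], s(x) = -1 - 233/104·(x - 6) + 1631/416·(x - 6)² - 1115/416·(x - 6)³.
With (x - 6) = 1/3: s(19/3) = -7921/5616.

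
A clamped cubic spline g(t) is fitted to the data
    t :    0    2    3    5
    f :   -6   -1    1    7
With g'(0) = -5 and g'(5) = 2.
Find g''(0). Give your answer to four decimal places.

Write M_i for g''(x_i). With h_i = 2, 1, 2 and divided differences Δ_i = 5/2, 2, 3, the continuity of g' gives the tridiagonal system
  2·M_0 + 6·M_1 + 1·M_2 = 6(Δ_1 - Δ_0) = -3
  1·M_1 + 6·M_2 + 2·M_3 = 6(Δ_2 - Δ_1) = 6
Clamped end conditions give two more equations: 2h_0·M_0 + h_0·M_1 = 6(Δ_0 - g'(0)) = 45 and h_2·M_2 + 2h_2·M_3 = 6(g'(5) - Δ_2) = -6.
Forward elimination and back-substitution give M_0 = 451/32, M_1 = -91/16, M_2 = 47/16, M_3 = -95/32.

14.0938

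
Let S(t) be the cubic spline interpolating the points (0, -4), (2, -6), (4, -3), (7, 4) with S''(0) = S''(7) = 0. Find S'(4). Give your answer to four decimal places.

Let M_i = S''(x_i). Step sizes h_i = 2, 2, 3; slopes of the chords Δ_i = (y_(i+1) - y_i)/h_i = -1, 3/2, 7/3.
  2·M_0 + 8·M_1 + 2·M_2 = 6(Δ_1 - Δ_0) = 15
  2·M_1 + 10·M_2 + 3·M_3 = 6(Δ_2 - Δ_1) = 5
Natural end conditions: M_0 = M_3 = 0.
Hence M_0 = 0, M_1 = 35/19, M_2 = 5/38, M_3 = 0.
On [4, 7], S'(t) = b_2 + 2c_2·(t - 4) + 3d_2·(t - 4)² with b_2 = Δ_2 - h_2(2M_2 + M_3)/6 = 251/114, c_2 = M_2/2 = 5/76, d_2 = (M_3 - M_2)/(6h_2) = -5/684. So S'(4) = 251/114.

2.2018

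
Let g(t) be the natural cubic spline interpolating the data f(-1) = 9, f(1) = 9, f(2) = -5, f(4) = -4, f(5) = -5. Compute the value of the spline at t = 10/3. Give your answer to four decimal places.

Let M_i = g''(x_i). Step sizes h_i = 2, 1, 2, 1; slopes of the chords Δ_i = (y_(i+1) - y_i)/h_i = 0, -14, 1/2, -1.
  2·M_0 + 6·M_1 + 1·M_2 = 6(Δ_1 - Δ_0) = -84
  1·M_1 + 6·M_2 + 2·M_3 = 6(Δ_2 - Δ_1) = 87
  2·M_2 + 6·M_3 + 1·M_4 = 6(Δ_3 - Δ_2) = -9
Natural end conditions: M_0 = M_4 = 0.
Solving the tridiagonal system: M_0 = 0, M_1 = -538/31, M_2 = 624/31, M_3 = -509/62, M_4 = 0.
On [2, 4], g(t) = -5 - 947/93·(t - 2) + 312/31·(t - 2)² - 1757/744·(t - 2)³.
With (t - 2) = 4/3: g(10/3) = -15775/2511.

-6.2824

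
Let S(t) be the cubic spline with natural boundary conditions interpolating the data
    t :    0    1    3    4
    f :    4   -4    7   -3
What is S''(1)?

21

Write M_i for S''(x_i). With h_i = 1, 2, 1 and divided differences Δ_i = -8, 11/2, -10, the continuity of S' gives the tridiagonal system
  1·M_0 + 6·M_1 + 2·M_2 = 6(Δ_1 - Δ_0) = 81
  2·M_1 + 6·M_2 + 1·M_3 = 6(Δ_2 - Δ_1) = -93
Natural end conditions: M_0 = M_3 = 0.
Hence M_0 = 0, M_1 = 21, M_2 = -45/2, M_3 = 0.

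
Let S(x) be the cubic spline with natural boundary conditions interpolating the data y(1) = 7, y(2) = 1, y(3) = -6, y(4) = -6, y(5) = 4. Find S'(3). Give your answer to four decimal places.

Write m_i for S''(x_i). With h_i = 1, 1, 1, 1 and divided differences Δ_i = -6, -7, 0, 10, the continuity of S' gives the tridiagonal system
  1·m_0 + 4·m_1 + 1·m_2 = 6(Δ_1 - Δ_0) = -6
  1·m_1 + 4·m_2 + 1·m_3 = 6(Δ_2 - Δ_1) = 42
  1·m_2 + 4·m_3 + 1·m_4 = 6(Δ_3 - Δ_2) = 60
Natural end conditions: m_0 = m_4 = 0.
Solving: m_0 = 0, m_1 = -99/28, m_2 = 57/7, m_3 = 363/28, m_4 = 0.
On [3, 4], S'(x) = b_2 + 2c_2·(x - 3) + 3d_2·(x - 3)² with b_2 = Δ_2 - h_2(2m_2 + m_3)/6 = -39/8, c_2 = m_2/2 = 57/14, d_2 = (m_3 - m_2)/(6h_2) = 45/56. So S'(3) = -39/8.

-4.8750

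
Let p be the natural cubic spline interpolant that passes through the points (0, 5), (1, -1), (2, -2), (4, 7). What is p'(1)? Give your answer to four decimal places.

Write M_i for p''(x_i). With h_i = 1, 1, 2 and divided differences Δ_i = -6, -1, 9/2, the continuity of p' gives the tridiagonal system
  1·M_0 + 4·M_1 + 1·M_2 = 6(Δ_1 - Δ_0) = 30
  1·M_1 + 6·M_2 + 2·M_3 = 6(Δ_2 - Δ_1) = 33
Natural end conditions: M_0 = M_3 = 0.
Solving: M_0 = 0, M_1 = 147/23, M_2 = 102/23, M_3 = 0.
On [1, 2], p'(x) = b_1 + 2c_1·(x - 1) + 3d_1·(x - 1)² with b_1 = Δ_1 - h_1(2M_1 + M_2)/6 = -89/23, c_1 = M_1/2 = 147/46, d_1 = (M_2 - M_1)/(6h_1) = -15/46. So p'(1) = -89/23.

-3.8696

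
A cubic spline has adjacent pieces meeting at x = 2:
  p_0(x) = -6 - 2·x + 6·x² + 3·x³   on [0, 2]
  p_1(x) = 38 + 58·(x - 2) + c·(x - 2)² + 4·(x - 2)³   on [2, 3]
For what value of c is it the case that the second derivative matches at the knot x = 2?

24

p_0''(x) = 12 + 18·x, so p_0''(2) = 48. On the right, p_1''(2) = 2c, so c = 24.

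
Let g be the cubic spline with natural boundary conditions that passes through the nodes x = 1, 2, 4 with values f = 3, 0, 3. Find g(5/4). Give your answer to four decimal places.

2.0742

Let M_i = g''(x_i). Step sizes h_i = 1, 2; slopes of the chords Δ_i = (y_(i+1) - y_i)/h_i = -3, 3/2.
  1·M_0 + 6·M_1 + 2·M_2 = 6(Δ_1 - Δ_0) = 27
Natural end conditions: M_0 = M_2 = 0.
Solving the tridiagonal system: M_0 = 0, M_1 = 9/2, M_2 = 0.
On [1, 2], g(x) = 3 - 15/4·(x - 1) + 0·(x - 1)² + 3/4·(x - 1)³.
With (x - 1) = 1/4: g(5/4) = 531/256.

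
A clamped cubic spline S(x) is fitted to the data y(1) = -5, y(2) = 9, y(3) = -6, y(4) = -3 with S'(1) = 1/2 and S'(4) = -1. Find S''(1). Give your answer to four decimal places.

Let m_i = S''(x_i). Step sizes h_i = 1, 1, 1; slopes of the chords Δ_i = (y_(i+1) - y_i)/h_i = 14, -15, 3.
  1·m_0 + 4·m_1 + 1·m_2 = 6(Δ_1 - Δ_0) = -174
  1·m_1 + 4·m_2 + 1·m_3 = 6(Δ_2 - Δ_1) = 108
Clamped end conditions give two more equations: 2h_0·m_0 + h_0·m_1 = 6(Δ_0 - S'(1)) = 81 and h_2·m_2 + 2h_2·m_3 = 6(S'(4) - Δ_2) = -24.
Solving: m_0 = 396/5, m_1 = -387/5, m_2 = 282/5, m_3 = -201/5.

79.2000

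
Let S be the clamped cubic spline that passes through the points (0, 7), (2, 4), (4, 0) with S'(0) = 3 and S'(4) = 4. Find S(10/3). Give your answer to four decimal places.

-0.7963

Put σ_i = S'' at the i-th knot. Here h = (2, 2) and Δ = (-3/2, -2), so the interior equations h_(i-1)·σ_(i-1) + 2(h_(i-1)+h_i)·σ_i + h_i·σ_(i+1) = 6(Δ_i − Δ_(i-1)) read
  2·σ_0 + 8·σ_1 + 2·σ_2 = 6(Δ_1 - Δ_0) = -3
Clamped end conditions give two more equations: 2h_0·σ_0 + h_0·σ_1 = 6(Δ_0 - S'(0)) = -27 and h_1·σ_1 + 2h_1·σ_2 = 6(S'(4) - Δ_1) = 36.
Solving the tridiagonal system: σ_0 = -49/8, σ_1 = -5/4, σ_2 = 77/8.
On [2, 4], S(x) = 4 - 35/8·(x - 2) - 5/8·(x - 2)² + 29/32·(x - 2)³.
With (x - 2) = 4/3: S(10/3) = -43/54.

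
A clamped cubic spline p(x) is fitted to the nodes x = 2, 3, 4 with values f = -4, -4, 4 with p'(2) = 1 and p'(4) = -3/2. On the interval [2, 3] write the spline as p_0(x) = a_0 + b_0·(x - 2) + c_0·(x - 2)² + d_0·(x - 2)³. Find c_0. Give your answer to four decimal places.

-8.1250

Write M_i for p''(x_i). With h_i = 1, 1 and divided differences Δ_i = 0, 8, the continuity of p' gives the tridiagonal system
  1·M_0 + 4·M_1 + 1·M_2 = 6(Δ_1 - Δ_0) = 48
Clamped end conditions give two more equations: 2h_0·M_0 + h_0·M_1 = 6(Δ_0 - p'(2)) = -6 and h_1·M_1 + 2h_1·M_2 = 6(p'(4) - Δ_1) = -57.
Forward elimination and back-substitution give M_0 = -65/4, M_1 = 53/2, M_2 = -167/4.
On [2, 3], with p_0(x) = a_0 + b_0·(x - 2) + c_0·(x - 2)² + d_0·(x - 2)³: c_0 = M_0/2 = -65/8, d_0 = (M_1 - M_0)/(6h_0) = 57/8, b_0 = Δ_0 - h_0(2M_0 + M_1)/6 = 1.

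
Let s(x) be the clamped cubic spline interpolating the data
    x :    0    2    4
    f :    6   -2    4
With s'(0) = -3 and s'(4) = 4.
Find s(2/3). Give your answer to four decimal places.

3.1852

Write M_i for s''(x_i). With h_i = 2, 2 and divided differences Δ_i = -4, 3, the continuity of s' gives the tridiagonal system
  2·M_0 + 8·M_1 + 2·M_2 = 6(Δ_1 - Δ_0) = 42
Clamped end conditions give two more equations: 2h_0·M_0 + h_0·M_1 = 6(Δ_0 - s'(0)) = -6 and h_1·M_1 + 2h_1·M_2 = 6(s'(4) - Δ_1) = 6.
Solving: M_0 = -5, M_1 = 7, M_2 = -2.
On [0, 2], s(x) = 6 - 3·x - 5/2·x² + 1·x³.
With x = 2/3: s(2/3) = 86/27.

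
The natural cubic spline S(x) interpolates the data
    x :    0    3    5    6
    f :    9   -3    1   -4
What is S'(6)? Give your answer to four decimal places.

-6.4643

With M_i denoting the second derivative at x_i, h_i = 3, 2, 1, and Δ_i = (y_(i+1) − y_i)/h_i = -4, 2, -5:
  3·M_0 + 10·M_1 + 2·M_2 = 6(Δ_1 - Δ_0) = 36
  2·M_1 + 6·M_2 + 1·M_3 = 6(Δ_2 - Δ_1) = -42
Natural end conditions: M_0 = M_3 = 0.
Hence M_0 = 0, M_1 = 75/14, M_2 = -123/14, M_3 = 0.
On [5, 6], S'(x) = b_2 + 2c_2·(x - 5) + 3d_2·(x - 5)² with b_2 = Δ_2 - h_2(2M_2 + M_3)/6 = -29/14, c_2 = M_2/2 = -123/28, d_2 = (M_3 - M_2)/(6h_2) = 41/28. So S'(6) = -181/28.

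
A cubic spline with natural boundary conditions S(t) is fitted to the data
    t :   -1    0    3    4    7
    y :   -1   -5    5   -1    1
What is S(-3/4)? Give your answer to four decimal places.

Put m_i = S'' at the i-th knot. Here h = (1, 3, 1, 3) and Δ = (-4, 10/3, -6, 2/3), so the interior equations h_(i-1)·m_(i-1) + 2(h_(i-1)+h_i)·m_i + h_i·m_(i+1) = 6(Δ_i − Δ_(i-1)) read
  1·m_0 + 8·m_1 + 3·m_2 = 6(Δ_1 - Δ_0) = 44
  3·m_1 + 8·m_2 + 1·m_3 = 6(Δ_2 - Δ_1) = -56
  1·m_2 + 8·m_3 + 3·m_4 = 6(Δ_3 - Δ_2) = 40
Natural end conditions: m_0 = m_4 = 0.
Forward elimination and back-substitution give m_0 = 0, m_1 = 353/36, m_2 = -310/27, m_3 = 695/108, m_4 = 0.
On [-1, 0], S(t) = -1 - 1217/216·(t + 1) + 0·(t + 1)² + 353/216·(t + 1)³.
With (t + 1) = 1/4: S(-3/4) = -10981/4608.

-2.3830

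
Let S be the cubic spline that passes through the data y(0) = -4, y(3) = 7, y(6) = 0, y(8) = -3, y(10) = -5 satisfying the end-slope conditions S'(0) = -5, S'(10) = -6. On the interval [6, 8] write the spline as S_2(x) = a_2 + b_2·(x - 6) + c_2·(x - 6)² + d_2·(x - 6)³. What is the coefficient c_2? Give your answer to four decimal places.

1.0250

Put m_i = S'' at the i-th knot. Here h = (3, 3, 2, 2) and Δ = (11/3, -7/3, -3/2, -1), so the interior equations h_(i-1)·m_(i-1) + 2(h_(i-1)+h_i)·m_i + h_i·m_(i+1) = 6(Δ_i − Δ_(i-1)) read
  3·m_0 + 12·m_1 + 3·m_2 = 6(Δ_1 - Δ_0) = -36
  3·m_1 + 10·m_2 + 2·m_3 = 6(Δ_2 - Δ_1) = 5
  2·m_2 + 8·m_3 + 2·m_4 = 6(Δ_3 - Δ_2) = 3
Clamped end conditions give two more equations: 2h_0·m_0 + h_0·m_1 = 6(Δ_0 - S'(0)) = 52 and h_3·m_3 + 2h_3·m_4 = 6(S'(10) - Δ_3) = -30.
Solving the tridiagonal system: m_0 = 5003/420, m_1 = -1363/210, m_2 = 41/20, m_3 = 139/70, m_4 = -1189/140.
On [6, 8], with S_2(x) = a_2 + b_2·(x - 6) + c_2·(x - 6)² + d_2·(x - 6)³: c_2 = m_2/2 = 41/40, d_2 = (m_3 - m_2)/(6h_2) = -3/560, b_2 = Δ_2 - h_2(2m_2 + m_3)/6 = -247/70.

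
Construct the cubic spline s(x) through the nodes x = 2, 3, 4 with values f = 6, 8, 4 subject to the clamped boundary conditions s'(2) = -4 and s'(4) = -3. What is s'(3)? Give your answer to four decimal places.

Write M_i for s''(x_i). With h_i = 1, 1 and divided differences Δ_i = 2, -4, the continuity of s' gives the tridiagonal system
  1·M_0 + 4·M_1 + 1·M_2 = 6(Δ_1 - Δ_0) = -36
Clamped end conditions give two more equations: 2h_0·M_0 + h_0·M_1 = 6(Δ_0 - s'(2)) = 36 and h_1·M_1 + 2h_1·M_2 = 6(s'(4) - Δ_1) = 6.
Forward elimination and back-substitution give M_0 = 55/2, M_1 = -19, M_2 = 25/2.
On [3, 4], s'(x) = b_1 + 2c_1·(x - 3) + 3d_1·(x - 3)² with b_1 = Δ_1 - h_1(2M_1 + M_2)/6 = 1/4, c_1 = M_1/2 = -19/2, d_1 = (M_2 - M_1)/(6h_1) = 21/4. So s'(3) = 1/4.

0.2500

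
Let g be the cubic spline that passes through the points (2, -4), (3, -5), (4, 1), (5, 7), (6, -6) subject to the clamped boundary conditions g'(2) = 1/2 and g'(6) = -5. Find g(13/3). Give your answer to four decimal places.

4.5840

With M_i denoting the second derivative at x_i, h_i = 1, 1, 1, 1, and Δ_i = (y_(i+1) − y_i)/h_i = -1, 6, 6, -13:
  1·M_0 + 4·M_1 + 1·M_2 = 6(Δ_1 - Δ_0) = 42
  1·M_1 + 4·M_2 + 1·M_3 = 6(Δ_2 - Δ_1) = 0
  1·M_2 + 4·M_3 + 1·M_4 = 6(Δ_3 - Δ_2) = -114
Clamped end conditions give two more equations: 2h_0·M_0 + h_0·M_1 = 6(Δ_0 - g'(2)) = -9 and h_3·M_3 + 2h_3·M_4 = 6(g'(6) - Δ_3) = 48.
Solving the tridiagonal system: M_0 = -563/56, M_1 = 311/28, M_2 = 61/8, M_3 = -1165/28, M_4 = 2509/56.
On [4, 5], g(t) = 1 + 291/28·(t - 4) + 61/16·(t - 4)² - 919/112·(t - 4)³.
With (t - 4) = 1/3: g(13/3) = 6931/1512.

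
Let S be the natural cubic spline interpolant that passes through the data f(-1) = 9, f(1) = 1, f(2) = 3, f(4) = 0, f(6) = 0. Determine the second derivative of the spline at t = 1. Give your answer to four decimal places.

With M_i denoting the second derivative at x_i, h_i = 2, 1, 2, 2, and Δ_i = (y_(i+1) − y_i)/h_i = -4, 2, -3/2, 0:
  2·M_0 + 6·M_1 + 1·M_2 = 6(Δ_1 - Δ_0) = 36
  1·M_1 + 6·M_2 + 2·M_3 = 6(Δ_2 - Δ_1) = -21
  2·M_2 + 8·M_3 + 2·M_4 = 6(Δ_3 - Δ_2) = 9
Natural end conditions: M_0 = M_4 = 0.
Hence M_0 = 0, M_1 = 885/128, M_2 = -351/64, M_3 = 639/256, M_4 = 0.

6.9141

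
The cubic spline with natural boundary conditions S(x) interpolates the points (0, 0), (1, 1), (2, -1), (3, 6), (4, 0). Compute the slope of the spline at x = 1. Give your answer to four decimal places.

-2.3571

With M_i denoting the second derivative at x_i, h_i = 1, 1, 1, 1, and Δ_i = (y_(i+1) − y_i)/h_i = 1, -2, 7, -6:
  1·M_0 + 4·M_1 + 1·M_2 = 6(Δ_1 - Δ_0) = -18
  1·M_1 + 4·M_2 + 1·M_3 = 6(Δ_2 - Δ_1) = 54
  1·M_2 + 4·M_3 + 1·M_4 = 6(Δ_3 - Δ_2) = -78
Natural end conditions: M_0 = M_4 = 0.
Hence M_0 = 0, M_1 = -141/14, M_2 = 156/7, M_3 = -351/14, M_4 = 0.
On [1, 2], S'(x) = b_1 + 2c_1·(x - 1) + 3d_1·(x - 1)² with b_1 = Δ_1 - h_1(2M_1 + M_2)/6 = -33/14, c_1 = M_1/2 = -141/28, d_1 = (M_2 - M_1)/(6h_1) = 151/28. So S'(1) = -33/14.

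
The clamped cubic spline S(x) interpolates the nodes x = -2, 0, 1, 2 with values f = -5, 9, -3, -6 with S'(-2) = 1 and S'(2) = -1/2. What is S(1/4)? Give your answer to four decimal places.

6.8224

With M_i denoting the second derivative at x_i, h_i = 2, 1, 1, and Δ_i = (y_(i+1) − y_i)/h_i = 7, -12, -3:
  2·M_0 + 6·M_1 + 1·M_2 = 6(Δ_1 - Δ_0) = -114
  1·M_1 + 4·M_2 + 1·M_3 = 6(Δ_2 - Δ_1) = 54
Clamped end conditions give two more equations: 2h_0·M_0 + h_0·M_1 = 6(Δ_0 - S'(-2)) = 36 and h_2·M_2 + 2h_2·M_3 = 6(S'(2) - Δ_2) = 15.
Hence M_0 = 537/22, M_1 = -339/11, M_2 = 243/11, M_3 = -39/11.
On [0, 1], S(x) = 9 - 119/22·x - 339/22·x² + 97/11·x³.
With x = 1/4: S(1/4) = 4803/704.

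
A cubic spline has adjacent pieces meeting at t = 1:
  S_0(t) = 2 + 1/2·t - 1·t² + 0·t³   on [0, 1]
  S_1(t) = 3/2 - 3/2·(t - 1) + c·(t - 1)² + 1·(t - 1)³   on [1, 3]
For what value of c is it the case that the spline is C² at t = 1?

S_0''(t) = -2 + 0·t, so S_0''(1) = -2. On the right, S_1''(1) = 2c, so c = -1.

-1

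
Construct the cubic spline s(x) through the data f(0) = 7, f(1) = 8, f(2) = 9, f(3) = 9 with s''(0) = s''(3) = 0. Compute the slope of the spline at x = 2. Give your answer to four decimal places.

Put M_i = s'' at the i-th knot. Here h = (1, 1, 1) and Δ = (1, 1, 0), so the interior equations h_(i-1)·M_(i-1) + 2(h_(i-1)+h_i)·M_i + h_i·M_(i+1) = 6(Δ_i − Δ_(i-1)) read
  1·M_0 + 4·M_1 + 1·M_2 = 6(Δ_1 - Δ_0) = 0
  1·M_1 + 4·M_2 + 1·M_3 = 6(Δ_2 - Δ_1) = -6
Natural end conditions: M_0 = M_3 = 0.
Solving the tridiagonal system: M_0 = 0, M_1 = 2/5, M_2 = -8/5, M_3 = 0.
On [2, 3], s'(x) = b_2 + 2c_2·(x - 2) + 3d_2·(x - 2)² with b_2 = Δ_2 - h_2(2M_2 + M_3)/6 = 8/15, c_2 = M_2/2 = -4/5, d_2 = (M_3 - M_2)/(6h_2) = 4/15. So s'(2) = 8/15.

0.5333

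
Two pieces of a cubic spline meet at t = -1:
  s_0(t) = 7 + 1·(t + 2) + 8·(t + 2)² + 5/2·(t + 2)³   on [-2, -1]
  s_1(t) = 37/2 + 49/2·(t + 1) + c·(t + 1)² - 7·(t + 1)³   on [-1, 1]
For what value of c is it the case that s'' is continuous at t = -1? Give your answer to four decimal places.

15.5000

s_0''(t) = 16 + 15·(t + 2), so s_0''(-1) = 31. On the right, s_1''(-1) = 2c, so c = 31/2.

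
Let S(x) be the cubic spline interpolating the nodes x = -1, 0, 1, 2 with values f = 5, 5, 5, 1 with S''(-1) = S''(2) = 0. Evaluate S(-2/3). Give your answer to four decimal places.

Let m_i = S''(x_i). Step sizes h_i = 1, 1, 1; slopes of the chords Δ_i = (y_(i+1) - y_i)/h_i = 0, 0, -4.
  1·m_0 + 4·m_1 + 1·m_2 = 6(Δ_1 - Δ_0) = 0
  1·m_1 + 4·m_2 + 1·m_3 = 6(Δ_2 - Δ_1) = -24
Natural end conditions: m_0 = m_3 = 0.
Forward elimination and back-substitution give m_0 = 0, m_1 = 8/5, m_2 = -32/5, m_3 = 0.
On [-1, 0], S(x) = 5 - 4/15·(x + 1) + 0·(x + 1)² + 4/15·(x + 1)³.
With (x + 1) = 1/3: S(-2/3) = 1993/405.

4.9210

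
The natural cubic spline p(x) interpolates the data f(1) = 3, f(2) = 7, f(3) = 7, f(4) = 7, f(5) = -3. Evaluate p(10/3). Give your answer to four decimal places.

7.4444

Write σ_i for p''(x_i). With h_i = 1, 1, 1, 1 and divided differences Δ_i = 4, 0, 0, -10, the continuity of p' gives the tridiagonal system
  1·σ_0 + 4·σ_1 + 1·σ_2 = 6(Δ_1 - Δ_0) = -24
  1·σ_1 + 4·σ_2 + 1·σ_3 = 6(Δ_2 - Δ_1) = 0
  1·σ_2 + 4·σ_3 + 1·σ_4 = 6(Δ_3 - Δ_2) = -60
Natural end conditions: σ_0 = σ_4 = 0.
Solving the tridiagonal system: σ_0 = 0, σ_1 = -15/2, σ_2 = 6, σ_3 = -33/2, σ_4 = 0.
On [3, 4], p(x) = 7 + 3/4·(x - 3) + 3·(x - 3)² - 15/4·(x - 3)³.
With (x - 3) = 1/3: p(10/3) = 67/9.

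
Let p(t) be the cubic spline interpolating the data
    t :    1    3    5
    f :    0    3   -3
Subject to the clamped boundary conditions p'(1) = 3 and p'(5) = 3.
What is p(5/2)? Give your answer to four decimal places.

3.5508

Put M_i = p'' at the i-th knot. Here h = (2, 2) and Δ = (3/2, -3), so the interior equations h_(i-1)·M_(i-1) + 2(h_(i-1)+h_i)·M_i + h_i·M_(i+1) = 6(Δ_i − Δ_(i-1)) read
  2·M_0 + 8·M_1 + 2·M_2 = 6(Δ_1 - Δ_0) = -27
Clamped end conditions give two more equations: 2h_0·M_0 + h_0·M_1 = 6(Δ_0 - p'(1)) = -9 and h_1·M_1 + 2h_1·M_2 = 6(p'(5) - Δ_1) = 36.
Forward elimination and back-substitution give M_0 = 9/8, M_1 = -27/4, M_2 = 99/8.
On [1, 3], p(t) = 0 + 3·(t - 1) + 9/16·(t - 1)² - 21/32·(t - 1)³.
With (t - 1) = 3/2: p(5/2) = 909/256.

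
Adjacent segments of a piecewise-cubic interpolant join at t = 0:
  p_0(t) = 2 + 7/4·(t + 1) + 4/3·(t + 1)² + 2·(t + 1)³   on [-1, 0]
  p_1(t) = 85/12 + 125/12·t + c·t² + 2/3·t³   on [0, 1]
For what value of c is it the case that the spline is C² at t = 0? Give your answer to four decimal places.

p_0''(t) = 8/3 + 12·(t + 1), so p_0''(0) = 44/3. On the right, p_1''(0) = 2c, so c = 22/3.

7.3333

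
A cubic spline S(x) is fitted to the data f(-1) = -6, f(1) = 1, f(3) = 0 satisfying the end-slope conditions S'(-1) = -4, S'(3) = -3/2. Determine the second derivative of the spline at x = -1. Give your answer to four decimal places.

Write m_i for S''(x_i). With h_i = 2, 2 and divided differences Δ_i = 7/2, -1/2, the continuity of S' gives the tridiagonal system
  2·m_0 + 8·m_1 + 2·m_2 = 6(Δ_1 - Δ_0) = -24
Clamped end conditions give two more equations: 2h_0·m_0 + h_0·m_1 = 6(Δ_0 - S'(-1)) = 45 and h_1·m_1 + 2h_1·m_2 = 6(S'(3) - Δ_1) = -6.
Forward elimination and back-substitution give m_0 = 119/8, m_1 = -29/4, m_2 = 17/8.

14.8750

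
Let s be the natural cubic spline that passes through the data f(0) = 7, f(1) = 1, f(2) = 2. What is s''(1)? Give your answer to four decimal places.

Let M_i = s''(x_i). Step sizes h_i = 1, 1; slopes of the chords Δ_i = (y_(i+1) - y_i)/h_i = -6, 1.
  1·M_0 + 4·M_1 + 1·M_2 = 6(Δ_1 - Δ_0) = 42
Natural end conditions: M_0 = M_2 = 0.
Solving: M_0 = 0, M_1 = 21/2, M_2 = 0.

10.5000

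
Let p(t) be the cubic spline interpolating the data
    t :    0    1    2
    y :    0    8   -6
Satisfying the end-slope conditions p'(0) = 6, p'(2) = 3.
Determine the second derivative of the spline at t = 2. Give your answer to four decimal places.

82.5000

With M_i denoting the second derivative at x_i, h_i = 1, 1, and Δ_i = (y_(i+1) − y_i)/h_i = 8, -14:
  1·M_0 + 4·M_1 + 1·M_2 = 6(Δ_1 - Δ_0) = -132
Clamped end conditions give two more equations: 2h_0·M_0 + h_0·M_1 = 6(Δ_0 - p'(0)) = 12 and h_1·M_1 + 2h_1·M_2 = 6(p'(2) - Δ_1) = 102.
Solving: M_0 = 75/2, M_1 = -63, M_2 = 165/2.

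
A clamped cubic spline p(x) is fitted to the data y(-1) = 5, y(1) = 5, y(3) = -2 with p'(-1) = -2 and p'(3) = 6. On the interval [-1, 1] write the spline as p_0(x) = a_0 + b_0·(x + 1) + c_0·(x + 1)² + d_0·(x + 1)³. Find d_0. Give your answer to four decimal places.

-1.4063

Let σ_i = p''(x_i). Step sizes h_i = 2, 2; slopes of the chords Δ_i = (y_(i+1) - y_i)/h_i = 0, -7/2.
  2·σ_0 + 8·σ_1 + 2·σ_2 = 6(Δ_1 - Δ_0) = -21
Clamped end conditions give two more equations: 2h_0·σ_0 + h_0·σ_1 = 6(Δ_0 - p'(-1)) = 12 and h_1·σ_1 + 2h_1·σ_2 = 6(p'(3) - Δ_1) = 57.
Hence σ_0 = 61/8, σ_1 = -37/4, σ_2 = 151/8.
On [-1, 1], with p_0(x) = a_0 + b_0·(x + 1) + c_0·(x + 1)² + d_0·(x + 1)³: c_0 = σ_0/2 = 61/16, d_0 = (σ_1 - σ_0)/(6h_0) = -45/32, b_0 = Δ_0 - h_0(2σ_0 + σ_1)/6 = -2.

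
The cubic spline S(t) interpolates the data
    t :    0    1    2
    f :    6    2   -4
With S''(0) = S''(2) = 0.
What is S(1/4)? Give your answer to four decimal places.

Write M_i for S''(x_i). With h_i = 1, 1 and divided differences Δ_i = -4, -6, the continuity of S' gives the tridiagonal system
  1·M_0 + 4·M_1 + 1·M_2 = 6(Δ_1 - Δ_0) = -12
Natural end conditions: M_0 = M_2 = 0.
Solving the tridiagonal system: M_0 = 0, M_1 = -3, M_2 = 0.
On [0, 1], S(t) = 6 - 7/2·t + 0·t² - 1/2·t³.
With t = 1/4: S(1/4) = 655/128.

5.1172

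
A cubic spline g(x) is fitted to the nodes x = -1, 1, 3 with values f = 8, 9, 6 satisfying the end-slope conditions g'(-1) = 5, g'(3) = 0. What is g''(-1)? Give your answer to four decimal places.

-6.5000

Write σ_i for g''(x_i). With h_i = 2, 2 and divided differences Δ_i = 1/2, -3/2, the continuity of g' gives the tridiagonal system
  2·σ_0 + 8·σ_1 + 2·σ_2 = 6(Δ_1 - Δ_0) = -12
Clamped end conditions give two more equations: 2h_0·σ_0 + h_0·σ_1 = 6(Δ_0 - g'(-1)) = -27 and h_1·σ_1 + 2h_1·σ_2 = 6(g'(3) - Δ_1) = 9.
Hence σ_0 = -13/2, σ_1 = -1/2, σ_2 = 5/2.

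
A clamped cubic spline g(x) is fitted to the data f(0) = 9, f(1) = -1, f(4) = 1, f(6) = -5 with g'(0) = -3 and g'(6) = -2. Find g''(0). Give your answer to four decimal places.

-28.1795

Write m_i for g''(x_i). With h_i = 1, 3, 2 and divided differences Δ_i = -10, 2/3, -3, the continuity of g' gives the tridiagonal system
  1·m_0 + 8·m_1 + 3·m_2 = 6(Δ_1 - Δ_0) = 64
  3·m_1 + 10·m_2 + 2·m_3 = 6(Δ_2 - Δ_1) = -22
Clamped end conditions give two more equations: 2h_0·m_0 + h_0·m_1 = 6(Δ_0 - g'(0)) = -42 and h_2·m_2 + 2h_2·m_3 = 6(g'(6) - Δ_2) = 6.
Forward elimination and back-substitution give m_0 = -1099/39, m_1 = 560/39, m_2 = -295/39, m_3 = 206/39.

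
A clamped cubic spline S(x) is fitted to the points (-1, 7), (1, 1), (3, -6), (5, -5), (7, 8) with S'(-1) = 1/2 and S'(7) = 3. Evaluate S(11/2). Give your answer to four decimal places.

-1.8136

With M_i denoting the second derivative at x_i, h_i = 2, 2, 2, 2, and Δ_i = (y_(i+1) − y_i)/h_i = -3, -7/2, 1/2, 13/2:
  2·M_0 + 8·M_1 + 2·M_2 = 6(Δ_1 - Δ_0) = -3
  2·M_1 + 8·M_2 + 2·M_3 = 6(Δ_2 - Δ_1) = 24
  2·M_2 + 8·M_3 + 2·M_4 = 6(Δ_3 - Δ_2) = 36
Clamped end conditions give two more equations: 2h_0·M_0 + h_0·M_1 = 6(Δ_0 - S'(-1)) = -21 and h_3·M_3 + 2h_3·M_4 = 6(S'(7) - Δ_3) = -21.
Forward elimination and back-substitution give M_0 = -157/28, M_1 = 5/7, M_2 = 5/4, M_3 = 44/7, M_4 = -235/28.
On [5, 7], S(x) = -5 + 143/28·(x - 5) + 22/7·(x - 5)² - 137/112·(x - 5)³.
With (x - 5) = 1/2: S(11/2) = -1625/896.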